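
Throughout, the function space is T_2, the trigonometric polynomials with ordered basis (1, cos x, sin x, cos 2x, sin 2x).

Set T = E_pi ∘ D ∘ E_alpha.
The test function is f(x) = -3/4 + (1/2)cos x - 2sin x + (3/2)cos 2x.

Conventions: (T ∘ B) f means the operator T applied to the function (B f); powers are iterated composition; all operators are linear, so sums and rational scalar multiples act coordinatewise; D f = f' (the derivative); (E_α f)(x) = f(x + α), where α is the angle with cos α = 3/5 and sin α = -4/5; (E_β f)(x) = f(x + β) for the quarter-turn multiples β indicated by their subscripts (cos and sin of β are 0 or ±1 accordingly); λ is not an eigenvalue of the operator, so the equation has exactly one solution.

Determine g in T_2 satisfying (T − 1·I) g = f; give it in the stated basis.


write g with unknown coordinates in the stated basis and equate coefficients in (T − 1·I) g = f
solving from the highest basis element down gives g = 3/4 - (7/12)cos x + (11/12)sin x + (69/58)cos 2x - (21/29)sin 2x
check: T g = -(1/12)cos x - (13/12)sin x + (78/29)cos 2x - (21/29)sin 2x
so T g − 1·g = -3/4 + (1/2)cos x - 2sin x + (3/2)cos 2x = f ✓

the result is g(x) = 3/4 - (7/12)cos x + (11/12)sin x + (69/58)cos 2x - (21/29)sin 2x


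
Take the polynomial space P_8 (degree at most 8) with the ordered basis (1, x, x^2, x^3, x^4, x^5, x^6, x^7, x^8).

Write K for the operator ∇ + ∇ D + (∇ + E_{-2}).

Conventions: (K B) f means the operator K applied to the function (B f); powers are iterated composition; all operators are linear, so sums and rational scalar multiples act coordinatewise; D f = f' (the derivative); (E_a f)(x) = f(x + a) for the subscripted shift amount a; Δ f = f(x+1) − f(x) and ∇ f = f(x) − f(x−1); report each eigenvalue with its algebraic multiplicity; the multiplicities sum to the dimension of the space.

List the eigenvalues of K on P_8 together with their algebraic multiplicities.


λ = 1 (multiplicity 9)

image of 1: 1
image of x: x
image of x^2: x^2 + 4
image of x^3: x^3 + 12x - 9
image of x^4: x^4 + 24x^2 - 36x + 18
image of x^5: x^5 + 40x^3 - 90x^2 + 90x - 35
image of x^6: x^6 + 60x^4 - 180x^3 + 270x^2 - 210x + 68
image of x^7: x^7 + 84x^5 - 315x^4 + 630x^3 - 735x^2 + 476x - 133
image of x^8: x^8 + 112x^6 - 504x^5 + 1260x^4 - 1960x^3 + 1904x^2 - 1064x + 262
the matrix is upper triangular; its diagonal is (1, 1, 1, 1, 1, 1, 1, 1, 1)
for a triangular matrix the eigenvalues are the diagonal entries, with algebraic multiplicity their repetition count


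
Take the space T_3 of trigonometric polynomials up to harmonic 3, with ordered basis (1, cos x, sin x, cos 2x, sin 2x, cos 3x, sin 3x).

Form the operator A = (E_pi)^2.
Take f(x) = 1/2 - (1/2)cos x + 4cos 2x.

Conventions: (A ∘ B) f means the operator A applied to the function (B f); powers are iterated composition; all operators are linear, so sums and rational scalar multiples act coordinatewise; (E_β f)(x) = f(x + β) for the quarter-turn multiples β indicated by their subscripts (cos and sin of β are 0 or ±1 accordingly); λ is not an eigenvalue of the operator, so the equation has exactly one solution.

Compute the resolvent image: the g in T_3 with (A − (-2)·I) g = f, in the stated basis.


the image equals g(x) = 1/6 - (1/6)cos x + (4/3)cos 2x

write g with unknown coordinates in the stated basis and equate coefficients in (A − (-2)·I) g = f
solving from the highest basis element down gives g = 1/6 - (1/6)cos x + (4/3)cos 2x
check: A g = 1/6 - (1/6)cos x + (4/3)cos 2x
so A g − (-2)·g = 1/2 - (1/2)cos x + 4cos 2x = f ✓


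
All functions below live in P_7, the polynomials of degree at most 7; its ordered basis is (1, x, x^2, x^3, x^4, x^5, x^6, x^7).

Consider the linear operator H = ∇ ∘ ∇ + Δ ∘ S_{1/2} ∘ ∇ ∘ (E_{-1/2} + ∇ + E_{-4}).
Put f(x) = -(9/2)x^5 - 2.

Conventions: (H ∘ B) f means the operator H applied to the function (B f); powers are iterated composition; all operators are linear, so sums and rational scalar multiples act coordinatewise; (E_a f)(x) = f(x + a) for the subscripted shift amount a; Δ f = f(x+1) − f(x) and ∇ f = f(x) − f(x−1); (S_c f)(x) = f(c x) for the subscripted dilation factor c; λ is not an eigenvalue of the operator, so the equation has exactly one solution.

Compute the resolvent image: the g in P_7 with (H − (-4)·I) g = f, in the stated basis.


g(x) = -(9/8)x^5 + (405/64)x^3 - (405/16)x^2 + (20115/256)x - 21799/128

write g with unknown coordinates in the stated basis and equate coefficients in (H − (-4)·I) g = f
solving from the highest basis element down gives g = -(9/8)x^5 + (405/64)x^3 - (405/16)x^2 + (20115/256)x - 21799/128
check: H g = -(405/16)x^3 + (405/4)x^2 - (20115/64)x + 21735/32
so H g − (-4)·g = -(9/2)x^5 - 2 = f ✓


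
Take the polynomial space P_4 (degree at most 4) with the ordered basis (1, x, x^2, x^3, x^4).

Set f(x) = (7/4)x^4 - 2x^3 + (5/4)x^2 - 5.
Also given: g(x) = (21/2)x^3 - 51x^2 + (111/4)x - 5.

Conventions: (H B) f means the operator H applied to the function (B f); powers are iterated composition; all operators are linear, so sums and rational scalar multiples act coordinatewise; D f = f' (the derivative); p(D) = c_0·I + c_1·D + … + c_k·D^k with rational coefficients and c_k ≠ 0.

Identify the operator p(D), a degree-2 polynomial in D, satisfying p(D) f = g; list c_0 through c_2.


c_0 = 0, c_1 = 3/2, c_2 = -2

D^0 f = (7/4)x^4 - 2x^3 + (5/4)x^2 - 5
D^1 f = 7x^3 - 6x^2 + (5/2)x
D^2 f = 21x^2 - 12x + 5/2
matching coefficients of g against c_0 f + c_1 Df + … from the top degree down determines the c_i
solution: c_0 = 0, c_1 = 3/2, c_2 = -2


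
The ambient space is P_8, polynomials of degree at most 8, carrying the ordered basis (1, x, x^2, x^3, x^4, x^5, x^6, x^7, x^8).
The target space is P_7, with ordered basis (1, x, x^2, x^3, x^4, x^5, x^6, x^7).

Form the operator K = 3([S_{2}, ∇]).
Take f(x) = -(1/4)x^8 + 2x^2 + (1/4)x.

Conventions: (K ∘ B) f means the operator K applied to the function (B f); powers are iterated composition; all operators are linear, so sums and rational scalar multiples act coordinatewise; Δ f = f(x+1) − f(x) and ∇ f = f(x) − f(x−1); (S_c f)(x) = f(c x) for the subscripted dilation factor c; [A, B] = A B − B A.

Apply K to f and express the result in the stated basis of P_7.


∇ f = -2x^7 + 7x^6 - 14x^5 + (35/2)x^4 - 14x^3 + 7x^2 + 2x - 3/2
S_{2} ∇ f = -256x^7 + 448x^6 - 448x^5 + 280x^4 - 112x^3 + 28x^2 + 4x - 3/2
S_{2} f = -64x^8 + 8x^2 + (1/2)x
∇ S_{2} f = -512x^7 + 1792x^6 - 3584x^5 + 4480x^4 - 3584x^3 + 1792x^2 - 496x + 113/2
[S_{2}, ∇] f = 256x^7 - 1344x^6 + 3136x^5 - 4200x^4 + 3472x^3 - 1764x^2 + 500x - 58
(3([S_{2}, ∇])) f = 768x^7 - 4032x^6 + 9408x^5 - 12600x^4 + 10416x^3 - 5292x^2 + 1500x - 174

the result is g(x) = 768x^7 - 4032x^6 + 9408x^5 - 12600x^4 + 10416x^3 - 5292x^2 + 1500x - 174


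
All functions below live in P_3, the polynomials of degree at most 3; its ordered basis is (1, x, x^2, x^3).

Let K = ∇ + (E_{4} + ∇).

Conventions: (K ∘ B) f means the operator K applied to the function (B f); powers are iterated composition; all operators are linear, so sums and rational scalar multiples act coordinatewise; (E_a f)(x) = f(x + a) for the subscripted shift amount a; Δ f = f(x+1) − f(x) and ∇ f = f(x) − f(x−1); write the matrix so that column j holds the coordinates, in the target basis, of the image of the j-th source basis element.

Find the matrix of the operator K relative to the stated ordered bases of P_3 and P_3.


image of 1: 1
image of x: x + 6
image of x^2: x^2 + 12x + 14
image of x^3: x^3 + 18x^2 + 42x + 66
each image's coordinates form column j of the matrix

the matrix is [[1, 6, 14, 66]; [0, 1, 12, 42]; [0, 0, 1, 18]; [0, 0, 0, 1]] (rows listed top to bottom)


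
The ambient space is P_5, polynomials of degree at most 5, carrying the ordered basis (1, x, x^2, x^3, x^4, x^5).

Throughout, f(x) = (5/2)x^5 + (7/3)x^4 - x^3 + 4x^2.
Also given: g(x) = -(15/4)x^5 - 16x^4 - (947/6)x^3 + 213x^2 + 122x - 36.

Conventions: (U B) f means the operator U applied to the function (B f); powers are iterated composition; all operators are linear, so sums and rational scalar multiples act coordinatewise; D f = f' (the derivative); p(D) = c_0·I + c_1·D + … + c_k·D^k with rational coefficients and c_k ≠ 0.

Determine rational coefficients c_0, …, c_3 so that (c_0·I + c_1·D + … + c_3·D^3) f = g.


p(D) = -(3/2)·I − D − 3·D^2 + 2·D^3, i.e. c_0 = -3/2, c_1 = -1, c_2 = -3, c_3 = 2

D^0 f = (5/2)x^5 + (7/3)x^4 - x^3 + 4x^2
D^1 f = (25/2)x^4 + (28/3)x^3 - 3x^2 + 8x
D^2 f = 50x^3 + 28x^2 - 6x + 8
D^3 f = 150x^2 + 56x - 6
matching coefficients of g against c_0 f + c_1 Df + … from the top degree down determines the c_i
solution: c_0 = -3/2, c_1 = -1, c_2 = -3, c_3 = 2


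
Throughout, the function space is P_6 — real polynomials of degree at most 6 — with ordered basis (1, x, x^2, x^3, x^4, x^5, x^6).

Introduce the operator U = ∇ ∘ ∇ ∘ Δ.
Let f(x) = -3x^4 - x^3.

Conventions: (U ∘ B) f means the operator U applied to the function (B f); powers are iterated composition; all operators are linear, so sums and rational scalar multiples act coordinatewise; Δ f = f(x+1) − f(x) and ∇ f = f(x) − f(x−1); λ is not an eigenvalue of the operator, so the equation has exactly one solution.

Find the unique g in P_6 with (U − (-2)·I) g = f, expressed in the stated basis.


write g with unknown coordinates in the stated basis and equate coefficients in (U − (-2)·I) g = f
solving from the highest basis element down gives g = -(3/2)x^4 - (1/2)x^3 + 18x - 15/2
check: U g = -36x + 15
so U g − (-2)·g = -3x^4 - x^3 = f ✓

the image equals g(x) = -(3/2)x^4 - (1/2)x^3 + 18x - 15/2


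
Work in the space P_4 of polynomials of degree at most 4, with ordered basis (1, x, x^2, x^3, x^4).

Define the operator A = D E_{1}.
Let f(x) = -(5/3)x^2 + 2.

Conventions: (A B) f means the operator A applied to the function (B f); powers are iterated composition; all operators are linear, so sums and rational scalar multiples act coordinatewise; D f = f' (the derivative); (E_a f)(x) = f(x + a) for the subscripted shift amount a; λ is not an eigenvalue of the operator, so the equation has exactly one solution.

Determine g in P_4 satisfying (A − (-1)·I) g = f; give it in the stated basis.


write g with unknown coordinates in the stated basis and equate coefficients in (A − (-1)·I) g = f
solving from the highest basis element down gives g = -(5/3)x^2 + (10/3)x + 2
check: A g = -(10/3)x
so A g − (-1)·g = -(5/3)x^2 + 2 = f ✓

the result is g(x) = -(5/3)x^2 + (10/3)x + 2


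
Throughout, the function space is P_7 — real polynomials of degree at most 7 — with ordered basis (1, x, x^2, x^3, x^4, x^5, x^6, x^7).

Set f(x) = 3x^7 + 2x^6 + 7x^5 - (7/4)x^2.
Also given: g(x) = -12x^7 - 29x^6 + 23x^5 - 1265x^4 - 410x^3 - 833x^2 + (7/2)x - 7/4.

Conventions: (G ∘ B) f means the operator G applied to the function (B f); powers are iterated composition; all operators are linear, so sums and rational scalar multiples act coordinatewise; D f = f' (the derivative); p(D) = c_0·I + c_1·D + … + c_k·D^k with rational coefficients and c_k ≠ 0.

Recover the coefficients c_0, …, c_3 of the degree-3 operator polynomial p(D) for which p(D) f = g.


p(D) = -4·I − D + (1/2)·D^2 − 2·D^3, i.e. c_0 = -4, c_1 = -1, c_2 = 1/2, c_3 = -2

D^0 f = 3x^7 + 2x^6 + 7x^5 - (7/4)x^2
D^1 f = 21x^6 + 12x^5 + 35x^4 - (7/2)x
D^2 f = 126x^5 + 60x^4 + 140x^3 - 7/2
D^3 f = 630x^4 + 240x^3 + 420x^2
matching coefficients of g against c_0 f + c_1 Df + … from the top degree down determines the c_i
solution: c_0 = -4, c_1 = -1, c_2 = 1/2, c_3 = -2


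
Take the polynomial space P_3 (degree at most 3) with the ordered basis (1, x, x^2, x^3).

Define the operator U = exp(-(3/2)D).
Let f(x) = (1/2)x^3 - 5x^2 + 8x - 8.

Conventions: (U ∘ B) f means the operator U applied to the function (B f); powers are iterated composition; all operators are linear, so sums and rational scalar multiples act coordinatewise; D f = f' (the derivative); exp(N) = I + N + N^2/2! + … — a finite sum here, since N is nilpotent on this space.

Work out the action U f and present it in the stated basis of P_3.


order-1 term: -(9/4)x^2 + 15x - 12
order-2 term: (27/8)x - 45/4
order-3 term: -27/16
the series for exp(-(3/2)D) f terminates at order 3
exp(-(3/2)D) f = (1/2)x^3 - (29/4)x^2 + (211/8)x - 527/16

the image equals g(x) = (1/2)x^3 - (29/4)x^2 + (211/8)x - 527/16


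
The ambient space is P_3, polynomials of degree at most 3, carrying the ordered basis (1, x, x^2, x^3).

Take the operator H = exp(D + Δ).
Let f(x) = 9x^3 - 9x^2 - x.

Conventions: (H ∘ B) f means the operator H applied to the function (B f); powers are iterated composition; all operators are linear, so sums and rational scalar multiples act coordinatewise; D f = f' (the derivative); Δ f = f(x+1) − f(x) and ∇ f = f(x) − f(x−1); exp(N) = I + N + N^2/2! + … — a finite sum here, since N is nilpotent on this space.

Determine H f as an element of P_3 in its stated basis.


the image equals g(x) = 9x^3 + 45x^2 + 98x + 88

order-1 term: 54x^2 - 9x - 2
order-2 term: 108x + 18
order-3 term: 72
the series for exp(D + Δ) f terminates at order 3
exp(D + Δ) f = 9x^3 + 45x^2 + 98x + 88


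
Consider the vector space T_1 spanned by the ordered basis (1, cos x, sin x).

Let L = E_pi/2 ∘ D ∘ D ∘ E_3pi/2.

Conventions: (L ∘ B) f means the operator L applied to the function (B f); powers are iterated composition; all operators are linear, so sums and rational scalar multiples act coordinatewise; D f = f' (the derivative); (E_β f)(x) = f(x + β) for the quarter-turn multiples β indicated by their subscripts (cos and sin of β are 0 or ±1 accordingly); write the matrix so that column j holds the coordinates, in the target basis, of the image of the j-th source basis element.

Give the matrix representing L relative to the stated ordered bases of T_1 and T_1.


image of 1: 0
image of cos x: -cos x
image of sin x: -sin x
each image's coordinates form column j of the matrix

the matrix is [[0, 0, 0]; [0, -1, 0]; [0, 0, -1]] (rows listed top to bottom)


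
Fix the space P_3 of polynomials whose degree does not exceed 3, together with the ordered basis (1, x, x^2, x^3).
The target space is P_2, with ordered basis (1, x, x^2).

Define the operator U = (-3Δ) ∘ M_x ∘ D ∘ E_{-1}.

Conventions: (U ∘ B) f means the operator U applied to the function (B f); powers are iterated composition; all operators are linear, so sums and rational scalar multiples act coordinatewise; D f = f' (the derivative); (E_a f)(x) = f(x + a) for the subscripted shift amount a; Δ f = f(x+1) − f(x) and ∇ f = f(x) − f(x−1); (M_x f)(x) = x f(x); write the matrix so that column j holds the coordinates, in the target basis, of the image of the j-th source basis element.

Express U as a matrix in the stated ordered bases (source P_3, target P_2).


image of 1: 0
image of x: -3
image of x^2: -12x
image of x^3: -27x^2 + 9x
each image's coordinates form column j of the matrix

the matrix is [[0, -3, 0, 0]; [0, 0, -12, 9]; [0, 0, 0, -27]] (rows listed top to bottom)


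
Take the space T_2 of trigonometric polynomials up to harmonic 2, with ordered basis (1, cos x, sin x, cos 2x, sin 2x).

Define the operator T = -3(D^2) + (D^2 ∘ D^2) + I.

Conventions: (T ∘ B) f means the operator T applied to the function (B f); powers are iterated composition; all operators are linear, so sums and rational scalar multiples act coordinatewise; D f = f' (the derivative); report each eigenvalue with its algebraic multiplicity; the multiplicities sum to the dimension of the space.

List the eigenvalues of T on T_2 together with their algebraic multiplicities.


image of 1: 1
image of cos x: 5cos x
image of sin x: 5sin x
image of cos 2x: 29cos 2x
image of sin 2x: 29sin 2x
the matrix is diagonal; its diagonal is (1, 5, 5, 29, 29)
for a triangular matrix the eigenvalues are the diagonal entries, with algebraic multiplicity their repetition count

λ = 1 (multiplicity 1), λ = 5 (multiplicity 2), λ = 29 (multiplicity 2)


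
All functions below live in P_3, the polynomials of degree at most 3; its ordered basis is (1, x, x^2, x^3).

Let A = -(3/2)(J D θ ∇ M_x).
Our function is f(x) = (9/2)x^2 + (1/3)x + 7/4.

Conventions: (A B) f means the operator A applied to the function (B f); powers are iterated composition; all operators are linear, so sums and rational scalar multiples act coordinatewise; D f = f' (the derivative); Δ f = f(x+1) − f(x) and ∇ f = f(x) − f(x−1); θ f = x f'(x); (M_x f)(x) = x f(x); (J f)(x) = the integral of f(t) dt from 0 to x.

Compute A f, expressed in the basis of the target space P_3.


the result is g(x) = -(81/2)x^2 + (77/4)x

M_x f = (9/2)x^3 + (1/3)x^2 + (7/4)x
∇ M_x f = (27/2)x^2 - (77/6)x + 71/12
θ ∇ M_x f = 27x^2 - (77/6)x
D (θ ∇ M_x) f = 54x - 77/6
J D (θ ∇ M_x) f = 27x^2 - (77/6)x
(-(3/2)(J D θ ∇ M_x)) f = -(81/2)x^2 + (77/4)x


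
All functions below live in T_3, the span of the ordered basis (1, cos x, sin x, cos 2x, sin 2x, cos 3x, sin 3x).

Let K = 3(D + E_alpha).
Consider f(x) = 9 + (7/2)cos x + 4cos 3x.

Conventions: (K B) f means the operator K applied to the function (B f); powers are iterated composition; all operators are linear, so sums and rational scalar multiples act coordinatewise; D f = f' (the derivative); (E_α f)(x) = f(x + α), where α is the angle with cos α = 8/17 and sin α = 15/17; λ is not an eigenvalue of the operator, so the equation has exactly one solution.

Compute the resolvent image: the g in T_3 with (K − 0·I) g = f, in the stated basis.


the image equals g(x) = 3 + (7/48)cos x + (7/12)sin x - (1222/8655)cos 3x + (1187/2885)sin 3x

write g with unknown coordinates in the stated basis and equate coefficients in (K − 0·I) g = f
solving from the highest basis element down gives g = 3 + (7/48)cos x + (7/12)sin x - (1222/8655)cos 3x + (1187/2885)sin 3x
check: K g = 9 + (7/2)cos x + 4cos 3x
so K g − 0·g = 9 + (7/2)cos x + 4cos 3x = f ✓


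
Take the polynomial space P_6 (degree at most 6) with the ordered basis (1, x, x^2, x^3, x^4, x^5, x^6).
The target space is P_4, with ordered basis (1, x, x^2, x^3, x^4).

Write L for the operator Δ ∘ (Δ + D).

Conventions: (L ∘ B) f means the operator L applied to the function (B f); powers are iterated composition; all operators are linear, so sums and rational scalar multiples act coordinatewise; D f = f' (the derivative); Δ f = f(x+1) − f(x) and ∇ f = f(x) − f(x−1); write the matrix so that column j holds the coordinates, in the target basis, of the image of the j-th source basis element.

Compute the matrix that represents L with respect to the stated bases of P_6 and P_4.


image of 1: 0
image of x: 0
image of x^2: 4
image of x^3: 12x + 9
image of x^4: 24x^2 + 36x + 18
image of x^5: 40x^3 + 90x^2 + 90x + 35
image of x^6: 60x^4 + 180x^3 + 270x^2 + 210x + 68
each image's coordinates form column j of the matrix

the matrix is [[0, 0, 4, 9, 18, 35, 68]; [0, 0, 0, 12, 36, 90, 210]; [0, 0, 0, 0, 24, 90, 270]; [0, 0, 0, 0, 0, 40, 180]; [0, 0, 0, 0, 0, 0, 60]] (rows listed top to bottom)


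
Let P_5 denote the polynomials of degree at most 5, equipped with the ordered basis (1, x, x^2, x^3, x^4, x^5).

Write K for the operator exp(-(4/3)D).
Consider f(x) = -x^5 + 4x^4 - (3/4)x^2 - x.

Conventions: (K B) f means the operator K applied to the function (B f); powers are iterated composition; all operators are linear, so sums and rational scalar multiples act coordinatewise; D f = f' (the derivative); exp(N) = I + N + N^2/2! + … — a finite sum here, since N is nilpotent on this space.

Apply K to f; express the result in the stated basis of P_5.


the result is g(x) = -x^5 + (32/3)x^4 - (352/9)x^3 + (7087/108)x^2 - (4271/81)x + 4096/243

order-1 term: (20/3)x^4 - (64/3)x^3 + 2x + 4/3
order-2 term: -(160/9)x^3 + (128/3)x^2 - 4/3
order-3 term: (640/27)x^2 - (1024/27)x
order-4 term: -(1280/81)x + 1024/81
order-5 term: 1024/243
the series for exp(-(4/3)D) f terminates at order 5
exp(-(4/3)D) f = -x^5 + (32/3)x^4 - (352/9)x^3 + (7087/108)x^2 - (4271/81)x + 4096/243


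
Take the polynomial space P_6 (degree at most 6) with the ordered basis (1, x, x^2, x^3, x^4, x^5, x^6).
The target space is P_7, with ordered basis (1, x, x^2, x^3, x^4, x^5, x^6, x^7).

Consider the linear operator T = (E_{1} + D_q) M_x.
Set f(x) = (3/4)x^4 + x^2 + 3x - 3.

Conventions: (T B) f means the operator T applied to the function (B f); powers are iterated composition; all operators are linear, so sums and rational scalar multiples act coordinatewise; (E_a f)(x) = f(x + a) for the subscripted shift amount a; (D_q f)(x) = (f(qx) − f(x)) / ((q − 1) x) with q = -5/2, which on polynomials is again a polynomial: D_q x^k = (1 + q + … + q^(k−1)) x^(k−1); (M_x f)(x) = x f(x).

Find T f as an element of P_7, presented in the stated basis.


g(x) = (3/4)x^5 + (1593/64)x^4 + (17/2)x^3 + (73/4)x^2 + (21/4)x - 5/4

M_x f = (3/4)x^5 + x^3 + 3x^2 - 3x
E_{1} M_x f = (3/4)x^5 + (15/4)x^4 + (17/2)x^3 + (27/2)x^2 + (39/4)x + 7/4
D_q M_x f = (1353/64)x^4 + (19/4)x^2 - (9/2)x - 3
(E_{1} + D_q) M_x f = (3/4)x^5 + (1593/64)x^4 + (17/2)x^3 + (73/4)x^2 + (21/4)x - 5/4


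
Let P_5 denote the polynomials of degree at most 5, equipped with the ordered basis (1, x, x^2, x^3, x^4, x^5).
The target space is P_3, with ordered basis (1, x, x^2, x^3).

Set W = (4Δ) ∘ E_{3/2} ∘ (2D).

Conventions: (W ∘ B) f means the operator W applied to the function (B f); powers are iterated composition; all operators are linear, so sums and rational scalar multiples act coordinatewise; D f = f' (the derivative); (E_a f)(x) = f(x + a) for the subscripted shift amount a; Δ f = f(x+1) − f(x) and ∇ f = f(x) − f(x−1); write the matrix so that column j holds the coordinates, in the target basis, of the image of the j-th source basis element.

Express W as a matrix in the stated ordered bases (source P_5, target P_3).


image of 1: 0
image of x: 0
image of x^2: 16
image of x^3: 48x + 96
image of x^4: 96x^2 + 384x + 392
image of x^5: 160x^3 + 960x^2 + 1960x + 1360
each image's coordinates form column j of the matrix

the matrix is [[0, 0, 16, 96, 392, 1360]; [0, 0, 0, 48, 384, 1960]; [0, 0, 0, 0, 96, 960]; [0, 0, 0, 0, 0, 160]] (rows listed top to bottom)


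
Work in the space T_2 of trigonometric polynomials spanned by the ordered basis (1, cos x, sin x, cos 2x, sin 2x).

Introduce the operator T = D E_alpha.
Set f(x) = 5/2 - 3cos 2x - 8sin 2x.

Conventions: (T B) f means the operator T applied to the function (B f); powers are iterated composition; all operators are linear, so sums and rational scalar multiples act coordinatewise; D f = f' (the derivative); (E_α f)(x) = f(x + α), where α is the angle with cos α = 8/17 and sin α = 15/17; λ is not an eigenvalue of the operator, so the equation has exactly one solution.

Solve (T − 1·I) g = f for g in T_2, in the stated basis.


write g with unknown coordinates in the stated basis and equate coefficients in (T − 1·I) g = f
solving from the highest basis element down gives g = -5/2 - (269/2405)cos 2x + (7118/2405)sin 2x
check: T g = -(7484/2405)cos 2x - (12122/2405)sin 2x
so T g − 1·g = 5/2 - 3cos 2x - 8sin 2x = f ✓

the result is g(x) = -5/2 - (269/2405)cos 2x + (7118/2405)sin 2x


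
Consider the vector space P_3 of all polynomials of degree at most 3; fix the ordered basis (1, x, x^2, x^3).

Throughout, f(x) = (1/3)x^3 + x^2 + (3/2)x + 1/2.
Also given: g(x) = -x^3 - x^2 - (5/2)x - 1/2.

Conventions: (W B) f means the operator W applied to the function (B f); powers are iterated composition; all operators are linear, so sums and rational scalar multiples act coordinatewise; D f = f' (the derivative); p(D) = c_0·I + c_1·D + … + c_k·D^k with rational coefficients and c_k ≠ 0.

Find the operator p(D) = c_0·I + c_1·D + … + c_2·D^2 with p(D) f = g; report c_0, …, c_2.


c_0 = -3, c_1 = 2, c_2 = -1

D^0 f = (1/3)x^3 + x^2 + (3/2)x + 1/2
D^1 f = x^2 + 2x + 3/2
D^2 f = 2x + 2
matching coefficients of g against c_0 f + c_1 Df + … from the top degree down determines the c_i
solution: c_0 = -3, c_1 = 2, c_2 = -1


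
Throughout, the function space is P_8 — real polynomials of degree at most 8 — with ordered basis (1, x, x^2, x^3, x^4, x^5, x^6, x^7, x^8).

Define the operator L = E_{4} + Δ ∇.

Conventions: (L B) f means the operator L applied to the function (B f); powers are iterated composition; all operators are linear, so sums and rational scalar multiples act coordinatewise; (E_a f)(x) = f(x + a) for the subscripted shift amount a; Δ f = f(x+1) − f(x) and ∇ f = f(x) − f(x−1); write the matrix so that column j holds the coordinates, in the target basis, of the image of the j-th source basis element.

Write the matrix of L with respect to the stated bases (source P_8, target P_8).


the matrix is [[1, 4, 18, 64, 258, 1024, 4098, 16384, 65538]; [0, 1, 8, 54, 256, 1290, 6144, 28686, 131072]; [0, 0, 1, 12, 108, 640, 3870, 21504, 114744]; [0, 0, 0, 1, 16, 180, 1280, 9030, 57344]; [0, 0, 0, 0, 1, 20, 270, 2240, 18060]; [0, 0, 0, 0, 0, 1, 24, 378, 3584]; [0, 0, 0, 0, 0, 0, 1, 28, 504]; [0, 0, 0, 0, 0, 0, 0, 1, 32]; [0, 0, 0, 0, 0, 0, 0, 0, 1]] (rows listed top to bottom)

image of 1: 1
image of x: x + 4
image of x^2: x^2 + 8x + 18
image of x^3: x^3 + 12x^2 + 54x + 64
image of x^4: x^4 + 16x^3 + 108x^2 + 256x + 258
image of x^5: x^5 + 20x^4 + 180x^3 + 640x^2 + 1290x + 1024
image of x^6: x^6 + 24x^5 + 270x^4 + 1280x^3 + 3870x^2 + 6144x + 4098
image of x^7: x^7 + 28x^6 + 378x^5 + 2240x^4 + 9030x^3 + 21504x^2 + 28686x + 16384
image of x^8: x^8 + 32x^7 + 504x^6 + 3584x^5 + 18060x^4 + 57344x^3 + 114744x^2 + 131072x + 65538
each image's coordinates form column j of the matrix


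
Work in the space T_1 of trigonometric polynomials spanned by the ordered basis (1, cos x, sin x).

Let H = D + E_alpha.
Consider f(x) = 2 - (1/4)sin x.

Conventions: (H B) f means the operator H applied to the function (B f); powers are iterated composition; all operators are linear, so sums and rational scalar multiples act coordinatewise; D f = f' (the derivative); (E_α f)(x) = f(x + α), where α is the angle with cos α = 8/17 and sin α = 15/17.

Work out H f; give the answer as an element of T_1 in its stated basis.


g(x) = 2 - (8/17)cos x - (2/17)sin x

D f = -(1/4)cos x
E_alpha f = 2 - (15/68)cos x - (2/17)sin x
(D + E_alpha) f = 2 - (8/17)cos x - (2/17)sin x


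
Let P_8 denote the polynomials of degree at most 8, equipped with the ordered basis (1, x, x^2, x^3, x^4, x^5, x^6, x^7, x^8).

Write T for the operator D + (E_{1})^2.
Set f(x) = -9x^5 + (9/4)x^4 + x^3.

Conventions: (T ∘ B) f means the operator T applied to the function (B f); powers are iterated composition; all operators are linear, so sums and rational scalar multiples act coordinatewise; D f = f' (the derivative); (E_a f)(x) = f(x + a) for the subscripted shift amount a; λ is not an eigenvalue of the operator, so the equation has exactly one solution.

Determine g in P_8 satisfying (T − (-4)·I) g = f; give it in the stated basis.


the result is g(x) = -(9/5)x^5 + (117/20)x^4 + (14/25)x^3 - (36/125)x^2 - (6024/625)x - 6508/3125

write g with unknown coordinates in the stated basis and equate coefficients in (T − (-4)·I) g = f
solving from the highest basis element down gives g = -(9/5)x^5 + (117/20)x^4 + (14/25)x^3 - (36/125)x^2 - (6024/625)x - 6508/3125
check: T g = -(9/5)x^5 - (423/20)x^4 - (31/25)x^3 + (144/125)x^2 + (24096/625)x + 26032/3125
so T g − (-4)·g = -9x^5 + (9/4)x^4 + x^3 = f ✓


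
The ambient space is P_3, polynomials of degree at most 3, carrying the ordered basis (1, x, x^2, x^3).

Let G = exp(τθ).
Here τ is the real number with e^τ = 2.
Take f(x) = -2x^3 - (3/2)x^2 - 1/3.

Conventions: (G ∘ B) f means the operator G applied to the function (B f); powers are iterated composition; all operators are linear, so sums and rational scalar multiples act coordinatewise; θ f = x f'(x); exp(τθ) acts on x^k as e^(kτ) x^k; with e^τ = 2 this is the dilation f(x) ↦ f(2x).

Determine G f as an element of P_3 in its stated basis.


exp(τθ) x^k = e^(kτ) x^k; with e^τ = 2 this sends x^k to 2^k x^k
x^2 ↦ 4 x^2
x^3 ↦ 8 x^3
applying this coordinatewise to f: exp(τθ) f = -16x^3 - 6x^2 - 1/3

g(x) = -16x^3 - 6x^2 - 1/3


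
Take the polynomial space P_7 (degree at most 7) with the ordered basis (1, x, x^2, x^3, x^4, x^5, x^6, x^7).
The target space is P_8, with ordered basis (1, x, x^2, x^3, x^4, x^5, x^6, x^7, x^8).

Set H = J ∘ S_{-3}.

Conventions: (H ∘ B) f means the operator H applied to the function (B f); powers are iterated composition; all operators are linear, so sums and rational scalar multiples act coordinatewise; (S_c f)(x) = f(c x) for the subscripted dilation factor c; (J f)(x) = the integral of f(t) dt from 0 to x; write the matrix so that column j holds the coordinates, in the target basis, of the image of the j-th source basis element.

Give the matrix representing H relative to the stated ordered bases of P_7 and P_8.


the matrix is [[0, 0, 0, 0, 0, 0, 0, 0]; [1, 0, 0, 0, 0, 0, 0, 0]; [0, -3/2, 0, 0, 0, 0, 0, 0]; [0, 0, 3, 0, 0, 0, 0, 0]; [0, 0, 0, -27/4, 0, 0, 0, 0]; [0, 0, 0, 0, 81/5, 0, 0, 0]; [0, 0, 0, 0, 0, -81/2, 0, 0]; [0, 0, 0, 0, 0, 0, 729/7, 0]; [0, 0, 0, 0, 0, 0, 0, -2187/8]] (rows listed top to bottom)

image of 1: x
image of x: -(3/2)x^2
image of x^2: 3x^3
image of x^3: -(27/4)x^4
image of x^4: (81/5)x^5
image of x^5: -(81/2)x^6
image of x^6: (729/7)x^7
image of x^7: -(2187/8)x^8
each image's coordinates form column j of the matrix


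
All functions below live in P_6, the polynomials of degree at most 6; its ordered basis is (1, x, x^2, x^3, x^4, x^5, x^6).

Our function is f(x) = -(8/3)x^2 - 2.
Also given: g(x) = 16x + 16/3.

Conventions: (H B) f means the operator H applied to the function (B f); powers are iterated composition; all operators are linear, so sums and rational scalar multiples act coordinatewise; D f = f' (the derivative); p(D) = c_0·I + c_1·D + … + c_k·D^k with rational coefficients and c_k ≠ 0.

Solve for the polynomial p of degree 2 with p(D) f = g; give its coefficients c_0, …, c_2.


D^0 f = -(8/3)x^2 - 2
D^1 f = -(16/3)x
D^2 f = -16/3
matching coefficients of g against c_0 f + c_1 Df + … from the top degree down determines the c_i
solution: c_0 = 0, c_1 = -3, c_2 = -1

p(D) = -3·D − D^2, i.e. c_0 = 0, c_1 = -3, c_2 = -1


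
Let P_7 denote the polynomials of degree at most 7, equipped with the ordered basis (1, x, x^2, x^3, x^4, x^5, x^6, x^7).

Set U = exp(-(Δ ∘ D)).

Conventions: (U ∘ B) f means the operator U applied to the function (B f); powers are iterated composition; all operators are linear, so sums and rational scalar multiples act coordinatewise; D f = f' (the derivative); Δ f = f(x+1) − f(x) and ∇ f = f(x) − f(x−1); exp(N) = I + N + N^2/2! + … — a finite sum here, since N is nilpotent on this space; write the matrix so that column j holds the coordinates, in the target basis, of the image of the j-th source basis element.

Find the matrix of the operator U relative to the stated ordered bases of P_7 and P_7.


image of 1: 1
image of x: x
image of x^2: x^2 - 2
image of x^3: x^3 - 6x - 3
image of x^4: x^4 - 12x^2 - 12x + 8
image of x^5: x^5 - 20x^3 - 30x^2 + 40x + 55
image of x^6: x^6 - 30x^4 - 60x^3 + 120x^2 + 330x + 84
image of x^7: x^7 - 42x^5 - 105x^4 + 280x^3 + 1155x^2 + 588x - 637
each image's coordinates form column j of the matrix

the matrix is [[1, 0, -2, -3, 8, 55, 84, -637]; [0, 1, 0, -6, -12, 40, 330, 588]; [0, 0, 1, 0, -12, -30, 120, 1155]; [0, 0, 0, 1, 0, -20, -60, 280]; [0, 0, 0, 0, 1, 0, -30, -105]; [0, 0, 0, 0, 0, 1, 0, -42]; [0, 0, 0, 0, 0, 0, 1, 0]; [0, 0, 0, 0, 0, 0, 0, 1]] (rows listed top to bottom)


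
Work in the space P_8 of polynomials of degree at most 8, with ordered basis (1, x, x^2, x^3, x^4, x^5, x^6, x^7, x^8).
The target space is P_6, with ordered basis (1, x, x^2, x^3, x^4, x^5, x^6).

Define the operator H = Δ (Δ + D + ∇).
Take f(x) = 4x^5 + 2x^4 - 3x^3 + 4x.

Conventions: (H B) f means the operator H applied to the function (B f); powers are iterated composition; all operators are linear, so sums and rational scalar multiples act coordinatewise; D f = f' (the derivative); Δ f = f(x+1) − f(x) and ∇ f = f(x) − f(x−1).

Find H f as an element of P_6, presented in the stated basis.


Δ f = 20x^4 + 48x^3 + 43x^2 + 19x + 7
D f = 20x^4 + 8x^3 - 9x^2 + 4
∇ f = 20x^4 - 32x^3 + 19x^2 - 3x + 3
(Δ + D + ∇) f = 60x^4 + 24x^3 + 53x^2 + 16x + 14
Δ (Δ + D + ∇) f = 240x^3 + 432x^2 + 418x + 153

the result is g(x) = 240x^3 + 432x^2 + 418x + 153


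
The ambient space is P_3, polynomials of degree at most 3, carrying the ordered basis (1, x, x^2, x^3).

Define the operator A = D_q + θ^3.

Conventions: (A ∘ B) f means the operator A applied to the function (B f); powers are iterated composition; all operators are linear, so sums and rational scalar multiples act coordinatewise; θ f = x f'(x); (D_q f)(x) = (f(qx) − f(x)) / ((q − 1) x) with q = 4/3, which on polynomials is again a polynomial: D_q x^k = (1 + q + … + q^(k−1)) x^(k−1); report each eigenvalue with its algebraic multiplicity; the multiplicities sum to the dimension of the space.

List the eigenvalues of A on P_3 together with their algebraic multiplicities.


image of 1: 0
image of x: x + 1
image of x^2: 8x^2 + (7/3)x
image of x^3: 27x^3 + (37/9)x^2
the matrix is upper triangular; its diagonal is (0, 1, 8, 27)
for a triangular matrix the eigenvalues are the diagonal entries, with algebraic multiplicity their repetition count

λ = 0 (multiplicity 1), λ = 1 (multiplicity 1), λ = 8 (multiplicity 1), λ = 27 (multiplicity 1)


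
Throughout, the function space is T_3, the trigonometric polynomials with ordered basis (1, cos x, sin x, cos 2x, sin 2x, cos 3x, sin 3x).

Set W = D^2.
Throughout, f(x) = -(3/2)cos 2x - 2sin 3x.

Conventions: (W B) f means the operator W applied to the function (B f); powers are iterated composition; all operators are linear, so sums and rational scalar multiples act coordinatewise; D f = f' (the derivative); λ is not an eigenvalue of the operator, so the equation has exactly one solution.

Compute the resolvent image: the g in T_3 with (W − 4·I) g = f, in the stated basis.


the result is g(x) = (3/16)cos 2x + (2/13)sin 3x

write g with unknown coordinates in the stated basis and equate coefficients in (W − 4·I) g = f
solving from the highest basis element down gives g = (3/16)cos 2x + (2/13)sin 3x
check: W g = -(3/4)cos 2x - (18/13)sin 3x
so W g − 4·g = -(3/2)cos 2x - 2sin 3x = f ✓


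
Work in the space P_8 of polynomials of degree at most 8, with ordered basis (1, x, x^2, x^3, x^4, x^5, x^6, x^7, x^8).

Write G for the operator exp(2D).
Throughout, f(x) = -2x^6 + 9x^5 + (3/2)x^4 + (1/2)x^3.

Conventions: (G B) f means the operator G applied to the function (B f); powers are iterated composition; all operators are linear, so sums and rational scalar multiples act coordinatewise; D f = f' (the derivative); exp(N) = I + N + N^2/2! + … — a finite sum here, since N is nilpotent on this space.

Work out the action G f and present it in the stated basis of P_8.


the result is g(x) = -2x^6 - 15x^5 - (57/2)x^4 + (105/2)x^3 + 279x^2 + 390x + 188

order-1 term: -24x^5 + 90x^4 + 12x^3 + 3x^2
order-2 term: -120x^4 + 360x^3 + 36x^2 + 6x
order-3 term: -320x^3 + 720x^2 + 48x + 4
order-4 term: -480x^2 + 720x + 24
order-5 term: -384x + 288
order-6 term: -128
the series for exp(2D) f terminates at order 6
exp(2D) f = -2x^6 - 15x^5 - (57/2)x^4 + (105/2)x^3 + 279x^2 + 390x + 188


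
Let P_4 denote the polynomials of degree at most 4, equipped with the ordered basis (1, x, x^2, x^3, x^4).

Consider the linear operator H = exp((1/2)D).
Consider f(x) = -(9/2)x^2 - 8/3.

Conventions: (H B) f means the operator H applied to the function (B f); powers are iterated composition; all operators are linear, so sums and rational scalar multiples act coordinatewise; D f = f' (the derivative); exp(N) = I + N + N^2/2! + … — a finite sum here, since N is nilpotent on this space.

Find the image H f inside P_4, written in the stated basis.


the image equals g(x) = -(9/2)x^2 - (9/2)x - 91/24

order-1 term: -(9/2)x
order-2 term: -9/8
the series for exp((1/2)D) f terminates at order 2
exp((1/2)D) f = -(9/2)x^2 - (9/2)x - 91/24


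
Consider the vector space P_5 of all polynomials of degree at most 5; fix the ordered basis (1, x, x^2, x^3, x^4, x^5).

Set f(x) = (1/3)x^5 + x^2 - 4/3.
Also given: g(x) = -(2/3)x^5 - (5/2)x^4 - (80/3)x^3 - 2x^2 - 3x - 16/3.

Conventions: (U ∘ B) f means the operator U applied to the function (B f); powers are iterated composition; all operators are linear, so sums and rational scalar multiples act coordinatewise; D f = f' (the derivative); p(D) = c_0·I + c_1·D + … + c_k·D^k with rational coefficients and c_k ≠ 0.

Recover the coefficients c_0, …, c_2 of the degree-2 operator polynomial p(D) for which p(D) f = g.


c_0 = -2, c_1 = -3/2, c_2 = -4

D^0 f = (1/3)x^5 + x^2 - 4/3
D^1 f = (5/3)x^4 + 2x
D^2 f = (20/3)x^3 + 2
matching coefficients of g against c_0 f + c_1 Df + … from the top degree down determines the c_i
solution: c_0 = -2, c_1 = -3/2, c_2 = -4


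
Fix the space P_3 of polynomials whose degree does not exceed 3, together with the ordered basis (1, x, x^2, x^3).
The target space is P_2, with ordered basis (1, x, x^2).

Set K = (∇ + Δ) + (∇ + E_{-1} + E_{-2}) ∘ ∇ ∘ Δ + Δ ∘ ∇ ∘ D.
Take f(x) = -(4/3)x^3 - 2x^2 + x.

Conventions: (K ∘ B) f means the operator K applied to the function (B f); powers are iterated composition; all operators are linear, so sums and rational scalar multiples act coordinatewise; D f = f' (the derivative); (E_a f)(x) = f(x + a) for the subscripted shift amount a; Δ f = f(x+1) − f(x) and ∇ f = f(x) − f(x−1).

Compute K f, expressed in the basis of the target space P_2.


∇ f = -4x^2 + 5/3
Δ f = -4x^2 - 8x - 7/3
(∇ + Δ) f = -8x^2 - 8x - 2/3
Δ f = -4x^2 - 8x - 7/3
∇ Δ f = -8x - 4
∇ (∇ ∘ Δ) f = -8
E_{-1} (∇ ∘ Δ) f = -8x + 4
E_{-2} (∇ ∘ Δ) f = -8x + 12
(∇ + E_{-1} + E_{-2}) (∇ ∘ Δ) f = -16x + 8
D f = -4x^2 - 4x + 1
∇ D f = -8x
Δ ∇ D f = -8
((∇ + Δ) + (∇ + E_{-1} + E_{-2}) ∘ ∇ ∘ Δ + Δ ∘ ∇ ∘ D) f = -8x^2 - 24x - 2/3

the image equals g(x) = -8x^2 - 24x - 2/3


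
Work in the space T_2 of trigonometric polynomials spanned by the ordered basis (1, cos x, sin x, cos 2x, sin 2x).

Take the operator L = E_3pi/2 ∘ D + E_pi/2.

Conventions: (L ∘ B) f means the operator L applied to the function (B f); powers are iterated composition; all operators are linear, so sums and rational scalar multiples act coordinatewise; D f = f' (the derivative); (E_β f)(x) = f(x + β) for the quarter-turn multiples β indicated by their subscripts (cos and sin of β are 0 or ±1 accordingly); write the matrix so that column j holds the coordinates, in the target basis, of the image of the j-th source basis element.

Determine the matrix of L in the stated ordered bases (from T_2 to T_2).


the matrix is [[1, 0, 0, 0, 0]; [0, 1, 1, 0, 0]; [0, -1, 1, 0, 0]; [0, 0, 0, -1, -2]; [0, 0, 0, 2, -1]] (rows listed top to bottom)

image of 1: 1
image of cos x: cos x - sin x
image of sin x: cos x + sin x
image of cos 2x: -cos 2x + 2sin 2x
image of sin 2x: -2cos 2x - sin 2x
each image's coordinates form column j of the matrix


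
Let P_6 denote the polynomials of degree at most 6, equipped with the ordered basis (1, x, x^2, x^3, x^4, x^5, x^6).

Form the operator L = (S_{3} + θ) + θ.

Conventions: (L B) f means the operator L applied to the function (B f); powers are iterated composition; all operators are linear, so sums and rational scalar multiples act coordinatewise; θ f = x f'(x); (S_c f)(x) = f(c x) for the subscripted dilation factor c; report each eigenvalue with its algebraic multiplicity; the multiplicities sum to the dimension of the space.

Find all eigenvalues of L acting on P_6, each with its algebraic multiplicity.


λ = 1 (multiplicity 1), λ = 5 (multiplicity 1), λ = 13 (multiplicity 1), λ = 33 (multiplicity 1), λ = 89 (multiplicity 1), λ = 253 (multiplicity 1), λ = 741 (multiplicity 1)

image of 1: 1
image of x: 5x
image of x^2: 13x^2
image of x^3: 33x^3
image of x^4: 89x^4
image of x^5: 253x^5
image of x^6: 741x^6
the matrix is upper triangular; its diagonal is (1, 5, 13, 33, 89, 253, 741)
for a triangular matrix the eigenvalues are the diagonal entries, with algebraic multiplicity their repetition count
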